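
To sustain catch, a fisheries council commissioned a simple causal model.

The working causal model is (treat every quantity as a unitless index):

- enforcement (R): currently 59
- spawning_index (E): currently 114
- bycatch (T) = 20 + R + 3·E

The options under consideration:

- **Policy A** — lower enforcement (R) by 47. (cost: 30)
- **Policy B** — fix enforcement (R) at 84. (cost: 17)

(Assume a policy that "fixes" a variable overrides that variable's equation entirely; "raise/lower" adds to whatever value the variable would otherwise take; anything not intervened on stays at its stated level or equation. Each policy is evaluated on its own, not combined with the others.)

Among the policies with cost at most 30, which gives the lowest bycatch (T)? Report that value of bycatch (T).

374

Policy A (R − 47):
  R = 59 − 47 = 12
  E = 114
  T = 20 + 12 + 3·114 = 374
Policy B (R := 84):
  R = 84
  E = 114
  T = 20 + 84 + 3·114 = 446
Comparing — Policy A: T=374, Policy B: T=446. Lowest is 374 (Policy A).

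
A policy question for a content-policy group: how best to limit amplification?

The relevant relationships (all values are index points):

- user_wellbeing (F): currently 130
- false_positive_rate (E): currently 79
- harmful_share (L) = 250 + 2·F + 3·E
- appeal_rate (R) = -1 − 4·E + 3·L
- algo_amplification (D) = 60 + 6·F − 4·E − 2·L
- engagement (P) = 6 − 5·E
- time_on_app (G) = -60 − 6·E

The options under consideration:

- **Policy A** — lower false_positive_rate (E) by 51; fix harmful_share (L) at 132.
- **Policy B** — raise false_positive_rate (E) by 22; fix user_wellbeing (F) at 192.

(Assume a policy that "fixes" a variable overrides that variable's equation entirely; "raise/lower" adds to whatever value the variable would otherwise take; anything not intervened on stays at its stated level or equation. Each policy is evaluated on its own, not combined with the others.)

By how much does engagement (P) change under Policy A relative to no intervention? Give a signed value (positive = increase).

Baseline:
  E = 79
  P = 6 − 5·79 = -389
Policy A (E − 51, L := 132):
  E = 79 − 51 = 28
  P = 6 − 5·28 = -134
Change in P: -134 − (-389) = 255

255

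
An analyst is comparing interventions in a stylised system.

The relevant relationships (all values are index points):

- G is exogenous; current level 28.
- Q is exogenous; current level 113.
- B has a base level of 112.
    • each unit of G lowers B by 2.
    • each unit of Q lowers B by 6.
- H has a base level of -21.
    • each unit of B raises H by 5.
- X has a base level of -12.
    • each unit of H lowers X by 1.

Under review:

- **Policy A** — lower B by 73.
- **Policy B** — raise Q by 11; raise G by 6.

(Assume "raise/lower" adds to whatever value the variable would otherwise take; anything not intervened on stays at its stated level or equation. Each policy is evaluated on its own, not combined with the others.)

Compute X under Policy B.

3509

Policy B (Q + 11, G + 6):
  G = 28 + 6 = 34
  Q = 113 + 11 = 124
  B = 112 − 2·34 − 6·124 = -700
  H = -21 + 5·(-700) = -3521
  X = -12 − (-3521) = 3509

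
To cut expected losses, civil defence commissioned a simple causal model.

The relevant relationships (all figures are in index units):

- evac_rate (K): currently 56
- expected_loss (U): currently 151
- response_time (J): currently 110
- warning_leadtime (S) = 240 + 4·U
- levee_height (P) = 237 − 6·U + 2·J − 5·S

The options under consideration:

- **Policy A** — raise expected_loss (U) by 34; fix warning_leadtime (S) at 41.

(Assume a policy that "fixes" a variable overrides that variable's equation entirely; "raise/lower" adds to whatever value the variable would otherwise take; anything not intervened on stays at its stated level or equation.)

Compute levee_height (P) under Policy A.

-858

Policy A (U + 34, S := 41):
  U = 151 + 34 = 185
  J = 110
  S = 41
  P = 237 − 6·185 + 2·110 − 5·41 = -858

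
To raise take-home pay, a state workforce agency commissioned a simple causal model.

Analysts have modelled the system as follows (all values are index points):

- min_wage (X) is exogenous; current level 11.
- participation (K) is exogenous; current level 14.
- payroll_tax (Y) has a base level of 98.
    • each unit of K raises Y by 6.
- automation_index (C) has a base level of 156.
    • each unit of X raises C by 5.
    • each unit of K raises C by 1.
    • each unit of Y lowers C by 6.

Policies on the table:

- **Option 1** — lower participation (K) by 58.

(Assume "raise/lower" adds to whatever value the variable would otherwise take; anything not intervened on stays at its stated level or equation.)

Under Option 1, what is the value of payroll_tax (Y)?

-166

Option 1 (K − 58):
  K = 14 − 58 = -44
  Y = 98 + 6·(-44) = -166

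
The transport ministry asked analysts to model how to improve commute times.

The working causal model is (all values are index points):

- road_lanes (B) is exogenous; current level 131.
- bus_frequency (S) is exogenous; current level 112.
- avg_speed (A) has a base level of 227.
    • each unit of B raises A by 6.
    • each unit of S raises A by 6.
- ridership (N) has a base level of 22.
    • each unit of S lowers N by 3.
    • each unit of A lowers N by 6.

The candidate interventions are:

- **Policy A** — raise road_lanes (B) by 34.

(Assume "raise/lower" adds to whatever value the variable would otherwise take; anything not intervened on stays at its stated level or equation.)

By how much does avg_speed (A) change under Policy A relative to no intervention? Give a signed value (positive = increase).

Baseline:
  B = 131
  S = 112
  A = 227 + 6·131 + 6·112 = 1685
Policy A (B + 34):
  B = 131 + 34 = 165
  S = 112
  A = 227 + 6·165 + 6·112 = 1889
Change in A: 1889 − 1685 = 204

204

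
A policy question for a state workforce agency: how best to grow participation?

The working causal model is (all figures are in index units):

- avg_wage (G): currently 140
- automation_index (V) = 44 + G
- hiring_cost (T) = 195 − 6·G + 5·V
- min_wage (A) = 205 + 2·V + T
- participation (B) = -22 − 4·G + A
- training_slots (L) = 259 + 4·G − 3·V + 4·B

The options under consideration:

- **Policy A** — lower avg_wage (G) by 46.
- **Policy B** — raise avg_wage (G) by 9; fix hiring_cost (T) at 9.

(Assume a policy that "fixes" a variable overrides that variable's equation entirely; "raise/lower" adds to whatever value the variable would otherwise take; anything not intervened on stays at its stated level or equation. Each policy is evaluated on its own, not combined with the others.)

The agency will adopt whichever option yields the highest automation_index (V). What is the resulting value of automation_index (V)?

193

Policy A (G − 46):
  G = 140 − 46 = 94
  V = 44 + 94 = 138
Policy B (G + 9, T := 9):
  G = 140 + 9 = 149
  V = 44 + 149 = 193
Comparing — Policy A: V=138, Policy B: V=193. Highest is 193 (Policy B).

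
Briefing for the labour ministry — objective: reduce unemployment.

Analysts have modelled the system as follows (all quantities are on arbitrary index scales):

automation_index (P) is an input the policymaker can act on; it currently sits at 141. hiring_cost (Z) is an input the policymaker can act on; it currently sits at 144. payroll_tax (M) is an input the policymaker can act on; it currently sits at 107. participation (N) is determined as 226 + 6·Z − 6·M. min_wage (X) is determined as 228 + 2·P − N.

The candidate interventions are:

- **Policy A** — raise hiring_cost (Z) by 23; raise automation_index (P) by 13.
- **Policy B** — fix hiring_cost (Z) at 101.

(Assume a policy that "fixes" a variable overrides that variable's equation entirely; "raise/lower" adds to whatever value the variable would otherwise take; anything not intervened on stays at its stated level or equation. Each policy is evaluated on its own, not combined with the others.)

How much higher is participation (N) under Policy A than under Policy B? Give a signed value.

Policy A (Z + 23, P + 13):
  Z = 144 + 23 = 167
  M = 107
  N = 226 + 6·167 − 6·107 = 586
Policy B (Z := 101):
  Z = 101
  M = 107
  N = 226 + 6·101 − 6·107 = 190
N: 586 − 190 = 396

396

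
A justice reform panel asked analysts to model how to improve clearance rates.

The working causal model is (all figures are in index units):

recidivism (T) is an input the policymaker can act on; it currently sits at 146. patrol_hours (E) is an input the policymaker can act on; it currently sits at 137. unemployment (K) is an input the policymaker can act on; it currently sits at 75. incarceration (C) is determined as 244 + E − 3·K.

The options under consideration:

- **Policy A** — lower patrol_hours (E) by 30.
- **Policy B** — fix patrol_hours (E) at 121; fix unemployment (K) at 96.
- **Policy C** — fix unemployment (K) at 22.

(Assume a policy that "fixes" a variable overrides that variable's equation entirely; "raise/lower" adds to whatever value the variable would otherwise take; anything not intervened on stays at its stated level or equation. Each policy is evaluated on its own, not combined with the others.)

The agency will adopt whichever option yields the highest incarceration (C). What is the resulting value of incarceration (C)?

315

Policy A (E − 30):
  E = 137 − 30 = 107
  K = 75
  C = 244 + 107 − 3·75 = 126
Policy B (E := 121, K := 96):
  E = 121
  K = 96
  C = 244 + 121 − 3·96 = 77
Policy C (K := 22):
  E = 137
  K = 22
  C = 244 + 137 − 3·22 = 315
Comparing — Policy A: C=126, Policy B: C=77, Policy C: C=315. Highest is 315 (Policy C).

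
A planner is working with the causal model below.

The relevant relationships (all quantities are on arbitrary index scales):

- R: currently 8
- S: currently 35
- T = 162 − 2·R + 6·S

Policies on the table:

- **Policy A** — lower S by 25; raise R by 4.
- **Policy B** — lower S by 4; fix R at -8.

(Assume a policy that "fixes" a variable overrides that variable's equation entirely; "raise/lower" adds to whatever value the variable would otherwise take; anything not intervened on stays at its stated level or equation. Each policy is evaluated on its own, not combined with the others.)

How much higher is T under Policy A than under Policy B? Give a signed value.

-166

Policy A (S − 25, R + 4):
  R = 8 + 4 = 12
  S = 35 − 25 = 10
  T = 162 − 2·12 + 6·10 = 198
Policy B (S − 4, R := -8):
  R = -8
  S = 35 − 4 = 31
  T = 162 − 2·(-8) + 6·31 = 364
T: 198 − 364 = -166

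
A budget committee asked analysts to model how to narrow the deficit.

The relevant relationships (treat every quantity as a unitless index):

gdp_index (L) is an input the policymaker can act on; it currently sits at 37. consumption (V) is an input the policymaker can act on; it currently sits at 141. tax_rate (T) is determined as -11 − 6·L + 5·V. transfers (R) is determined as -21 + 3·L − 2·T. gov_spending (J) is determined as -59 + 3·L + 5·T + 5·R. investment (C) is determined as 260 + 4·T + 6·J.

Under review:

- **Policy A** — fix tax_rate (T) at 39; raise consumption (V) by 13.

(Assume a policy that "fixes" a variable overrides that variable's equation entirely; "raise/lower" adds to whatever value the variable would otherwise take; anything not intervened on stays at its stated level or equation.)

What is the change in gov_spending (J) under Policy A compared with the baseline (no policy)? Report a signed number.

Baseline:
  L = 37
  V = 141
  T = -11 − 6·37 + 5·141 = 472
  R = -21 + 3·37 − 2·472 = -854
  J = -59 + 3·37 + 5·472 + 5·(-854) = -1858
Policy A (T := 39, V + 13):
  L = 37
  V = 141 + 13 = 154
  T = 39
  R = -21 + 3·37 − 2·39 = 12
  J = -59 + 3·37 + 5·39 + 5·12 = 307
Change in J: 307 − (-1858) = 2165

2165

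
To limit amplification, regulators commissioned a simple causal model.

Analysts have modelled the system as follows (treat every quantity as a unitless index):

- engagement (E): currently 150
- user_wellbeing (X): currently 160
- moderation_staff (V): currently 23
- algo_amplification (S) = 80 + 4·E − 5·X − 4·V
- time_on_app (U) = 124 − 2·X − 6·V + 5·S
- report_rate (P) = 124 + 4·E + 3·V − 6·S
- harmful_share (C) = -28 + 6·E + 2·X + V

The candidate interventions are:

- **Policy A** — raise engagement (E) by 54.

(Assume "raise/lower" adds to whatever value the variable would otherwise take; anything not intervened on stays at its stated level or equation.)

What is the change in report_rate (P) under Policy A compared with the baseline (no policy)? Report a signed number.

-1080

Baseline:
  E = 150
  X = 160
  V = 23
  S = 80 + 4·150 − 5·160 − 4·23 = -212
  P = 124 + 4·150 + 3·23 − 6·(-212) = 2065
Policy A (E + 54):
  E = 150 + 54 = 204
  X = 160
  V = 23
  S = 80 + 4·204 − 5·160 − 4·23 = 4
  P = 124 + 4·204 + 3·23 − 6·4 = 985
Change in P: 985 − 2065 = -1080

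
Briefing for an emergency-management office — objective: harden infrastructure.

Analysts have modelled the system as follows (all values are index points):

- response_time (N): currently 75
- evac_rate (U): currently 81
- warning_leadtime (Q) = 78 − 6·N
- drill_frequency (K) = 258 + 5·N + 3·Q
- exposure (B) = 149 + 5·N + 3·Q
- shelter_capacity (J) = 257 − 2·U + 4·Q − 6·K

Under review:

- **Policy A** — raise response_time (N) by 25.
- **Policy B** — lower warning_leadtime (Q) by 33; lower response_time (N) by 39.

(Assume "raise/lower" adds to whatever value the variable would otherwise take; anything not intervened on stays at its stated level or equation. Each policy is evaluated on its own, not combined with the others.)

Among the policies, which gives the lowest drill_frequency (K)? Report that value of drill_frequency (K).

-808

Policy A (N + 25):
  N = 75 + 25 = 100
  Q = 78 − 6·100 = -522
  K = 258 + 5·100 + 3·(-522) = -808
Policy B (Q − 33, N − 39):
  N = 75 − 39 = 36
  Q = 78 − 6·36 (−33 from intervention) = -171
  K = 258 + 5·36 + 3·(-171) = -75
Comparing — Policy A: K=-808, Policy B: K=-75. Lowest is -808 (Policy A).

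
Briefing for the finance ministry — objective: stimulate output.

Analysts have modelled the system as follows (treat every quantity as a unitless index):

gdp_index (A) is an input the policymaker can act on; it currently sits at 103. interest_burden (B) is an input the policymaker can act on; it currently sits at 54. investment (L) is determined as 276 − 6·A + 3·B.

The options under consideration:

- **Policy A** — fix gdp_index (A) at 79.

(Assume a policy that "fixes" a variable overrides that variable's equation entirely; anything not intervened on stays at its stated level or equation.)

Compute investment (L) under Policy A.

-36

Policy A (A := 79):
  A = 79
  B = 54
  L = 276 − 6·79 + 3·54 = -36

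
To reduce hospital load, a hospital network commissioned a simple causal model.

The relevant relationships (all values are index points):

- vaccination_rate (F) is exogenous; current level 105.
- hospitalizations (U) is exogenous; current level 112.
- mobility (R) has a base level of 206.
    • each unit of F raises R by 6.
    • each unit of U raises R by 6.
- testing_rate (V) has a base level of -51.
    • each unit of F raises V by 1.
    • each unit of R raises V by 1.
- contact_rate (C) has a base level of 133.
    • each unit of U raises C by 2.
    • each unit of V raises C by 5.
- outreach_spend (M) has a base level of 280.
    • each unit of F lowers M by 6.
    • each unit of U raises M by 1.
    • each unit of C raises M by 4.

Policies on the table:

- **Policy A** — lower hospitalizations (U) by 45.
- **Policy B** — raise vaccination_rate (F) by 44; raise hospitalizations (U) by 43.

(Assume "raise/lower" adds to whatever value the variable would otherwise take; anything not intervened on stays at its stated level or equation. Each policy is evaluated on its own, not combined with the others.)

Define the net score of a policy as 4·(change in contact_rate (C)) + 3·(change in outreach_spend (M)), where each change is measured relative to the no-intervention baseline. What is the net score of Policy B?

Baseline:
  F = 105
  U = 112
  R = 206 + 6·105 + 6·112 = 1508
  V = -51 + 105 + 1508 = 1562
  C = 133 + 2·112 + 5·1562 = 8167
  M = 280 − 6·105 + 112 + 4·8167 = 32430
Policy B (F + 44, U + 43):
  F = 105 + 44 = 149
  U = 112 + 43 = 155
  R = 206 + 6·149 + 6·155 = 2030
  V = -51 + 149 + 2030 = 2128
  C = 133 + 2·155 + 5·2128 = 11083
  M = 280 − 6·149 + 155 + 4·11083 = 43873
ΔC = 11083 − 8167 = 2916; ΔM = 43873 − 32430 = 11443
Score = 4·2916 + 3·11443 = 45993

45993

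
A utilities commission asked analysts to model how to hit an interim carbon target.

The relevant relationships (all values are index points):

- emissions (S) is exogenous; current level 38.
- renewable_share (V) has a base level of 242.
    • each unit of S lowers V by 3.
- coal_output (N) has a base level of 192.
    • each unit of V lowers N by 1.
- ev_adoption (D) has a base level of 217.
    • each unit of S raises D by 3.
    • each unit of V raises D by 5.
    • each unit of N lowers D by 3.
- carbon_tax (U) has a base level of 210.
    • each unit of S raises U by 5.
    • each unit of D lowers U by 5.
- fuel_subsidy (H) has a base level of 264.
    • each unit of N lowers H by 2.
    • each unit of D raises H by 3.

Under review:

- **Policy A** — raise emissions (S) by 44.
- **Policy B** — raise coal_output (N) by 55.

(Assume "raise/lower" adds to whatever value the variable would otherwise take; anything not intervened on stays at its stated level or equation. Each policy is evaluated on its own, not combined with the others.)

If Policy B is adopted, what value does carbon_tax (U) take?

-2670

Policy B (N + 55):
  S = 38
  V = 242 − 3·38 = 128
  N = 192 − 128 (+55 from intervention) = 119
  D = 217 + 3·38 + 5·128 − 3·119 = 614
  U = 210 + 5·38 − 5·614 = -2670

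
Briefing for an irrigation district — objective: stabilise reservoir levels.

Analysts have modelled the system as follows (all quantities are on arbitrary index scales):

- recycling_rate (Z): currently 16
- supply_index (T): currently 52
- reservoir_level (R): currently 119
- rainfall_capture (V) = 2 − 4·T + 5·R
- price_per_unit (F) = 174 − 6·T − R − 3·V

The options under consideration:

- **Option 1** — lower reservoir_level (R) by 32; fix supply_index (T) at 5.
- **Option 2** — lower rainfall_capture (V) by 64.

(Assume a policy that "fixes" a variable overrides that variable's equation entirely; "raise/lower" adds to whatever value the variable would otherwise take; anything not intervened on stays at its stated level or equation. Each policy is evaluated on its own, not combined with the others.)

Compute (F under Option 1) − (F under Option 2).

Option 1 (R − 32, T := 5):
  T = 5
  R = 119 − 32 = 87
  V = 2 − 4·5 + 5·87 = 417
  F = 174 − 6·5 − 87 − 3·417 = -1194
Option 2 (V − 64):
  T = 52
  R = 119
  V = 2 − 4·52 + 5·119 (−64 from intervention) = 325
  F = 174 − 6·52 − 119 − 3·325 = -1232
F: -1194 − (-1232) = 38

38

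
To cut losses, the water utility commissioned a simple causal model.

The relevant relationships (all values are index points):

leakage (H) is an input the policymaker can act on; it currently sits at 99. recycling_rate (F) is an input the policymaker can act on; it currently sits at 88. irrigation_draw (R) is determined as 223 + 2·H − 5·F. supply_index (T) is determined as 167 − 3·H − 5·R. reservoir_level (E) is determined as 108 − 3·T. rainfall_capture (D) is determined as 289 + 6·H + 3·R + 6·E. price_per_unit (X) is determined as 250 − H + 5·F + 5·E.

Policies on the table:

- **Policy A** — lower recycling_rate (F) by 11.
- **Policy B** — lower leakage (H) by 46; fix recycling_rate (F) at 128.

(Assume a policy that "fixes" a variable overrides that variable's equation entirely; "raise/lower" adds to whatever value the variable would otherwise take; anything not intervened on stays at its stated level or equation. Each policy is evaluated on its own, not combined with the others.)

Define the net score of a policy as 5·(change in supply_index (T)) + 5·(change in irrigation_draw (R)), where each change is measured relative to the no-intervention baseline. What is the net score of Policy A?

-1100

Baseline:
  H = 99
  F = 88
  R = 223 + 2·99 − 5·88 = -19
  T = 167 − 3·99 − 5·(-19) = -35
Policy A (F − 11):
  H = 99
  F = 88 − 11 = 77
  R = 223 + 2·99 − 5·77 = 36
  T = 167 − 3·99 − 5·36 = -310
ΔT = -310 − (-35) = -275; ΔR = 36 − (-19) = 55
Score = 5·(-275) + 5·55 = -1100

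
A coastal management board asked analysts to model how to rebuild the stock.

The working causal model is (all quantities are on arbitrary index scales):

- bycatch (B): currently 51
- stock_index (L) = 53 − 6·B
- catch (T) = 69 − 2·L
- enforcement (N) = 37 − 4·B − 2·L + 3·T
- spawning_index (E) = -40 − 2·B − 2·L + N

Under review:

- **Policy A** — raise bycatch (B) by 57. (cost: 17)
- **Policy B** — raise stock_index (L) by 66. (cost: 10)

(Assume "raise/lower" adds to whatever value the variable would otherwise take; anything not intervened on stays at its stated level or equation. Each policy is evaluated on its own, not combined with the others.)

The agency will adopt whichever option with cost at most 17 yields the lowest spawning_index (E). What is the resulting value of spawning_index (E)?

1768

Policy A (B + 57):
  B = 51 + 57 = 108
  L = 53 − 6·108 = -595
  T = 69 − 2·(-595) = 1259
  N = 37 − 4·108 − 2·(-595) + 3·1259 = 4572
  E = -40 − 2·108 − 2·(-595) + 4572 = 5506
Policy B (L + 66):
  B = 51
  L = 53 − 6·51 (+66 from intervention) = -187
  T = 69 − 2·(-187) = 443
  N = 37 − 4·51 − 2·(-187) + 3·443 = 1536
  E = -40 − 2·51 − 2·(-187) + 1536 = 1768
Comparing — Policy A: E=5506, Policy B: E=1768. Lowest is 1768 (Policy B).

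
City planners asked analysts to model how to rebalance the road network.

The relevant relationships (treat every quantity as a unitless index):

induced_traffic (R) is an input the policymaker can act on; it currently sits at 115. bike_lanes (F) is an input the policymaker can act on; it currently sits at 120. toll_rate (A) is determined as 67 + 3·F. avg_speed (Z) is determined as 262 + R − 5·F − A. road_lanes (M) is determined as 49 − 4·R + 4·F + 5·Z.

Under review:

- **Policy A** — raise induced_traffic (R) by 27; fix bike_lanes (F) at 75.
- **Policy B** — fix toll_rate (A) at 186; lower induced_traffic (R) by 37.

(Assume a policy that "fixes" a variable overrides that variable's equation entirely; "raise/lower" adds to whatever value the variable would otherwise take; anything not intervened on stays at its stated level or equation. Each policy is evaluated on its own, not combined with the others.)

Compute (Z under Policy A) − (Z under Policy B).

183

Policy A (R + 27, F := 75):
  R = 115 + 27 = 142
  F = 75
  A = 67 + 3·75 = 292
  Z = 262 + 142 − 5·75 − 292 = -263
Policy B (A := 186, R − 37):
  R = 115 − 37 = 78
  F = 120
  A = 186
  Z = 262 + 78 − 5·120 − 186 = -446
Z: -263 − (-446) = 183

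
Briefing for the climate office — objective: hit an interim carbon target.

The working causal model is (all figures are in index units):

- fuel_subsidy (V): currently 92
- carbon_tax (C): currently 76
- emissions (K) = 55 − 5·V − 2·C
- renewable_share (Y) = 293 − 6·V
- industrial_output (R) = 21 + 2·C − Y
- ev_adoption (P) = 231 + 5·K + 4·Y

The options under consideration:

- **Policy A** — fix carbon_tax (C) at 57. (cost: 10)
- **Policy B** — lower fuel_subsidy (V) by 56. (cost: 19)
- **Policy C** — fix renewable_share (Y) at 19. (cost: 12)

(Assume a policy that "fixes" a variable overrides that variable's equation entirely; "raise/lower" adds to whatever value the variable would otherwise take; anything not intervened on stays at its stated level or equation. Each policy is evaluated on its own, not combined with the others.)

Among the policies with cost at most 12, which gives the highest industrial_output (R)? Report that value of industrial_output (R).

Policy A (C := 57):
  V = 92
  C = 57
  Y = 293 − 6·92 = -259
  R = 21 + 2·57 − (-259) = 394
Policy C (Y := 19):
  V = 92
  C = 76
  Y = 19
  R = 21 + 2·76 − 19 = 154
Comparing — Policy A: R=394, Policy C: R=154. Highest is 394 (Policy A).

394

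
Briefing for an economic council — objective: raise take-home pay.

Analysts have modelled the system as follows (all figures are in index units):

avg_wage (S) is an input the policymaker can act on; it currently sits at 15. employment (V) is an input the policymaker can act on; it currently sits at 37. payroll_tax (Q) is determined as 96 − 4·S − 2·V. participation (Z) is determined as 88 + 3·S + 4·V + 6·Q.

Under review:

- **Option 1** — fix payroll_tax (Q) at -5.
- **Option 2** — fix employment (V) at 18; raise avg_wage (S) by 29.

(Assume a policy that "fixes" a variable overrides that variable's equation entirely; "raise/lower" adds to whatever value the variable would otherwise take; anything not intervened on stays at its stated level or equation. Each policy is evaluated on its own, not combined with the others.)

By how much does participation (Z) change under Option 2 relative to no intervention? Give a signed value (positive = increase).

-457

Baseline:
  S = 15
  V = 37
  Q = 96 − 4·15 − 2·37 = -38
  Z = 88 + 3·15 + 4·37 + 6·(-38) = 53
Option 2 (V := 18, S + 29):
  S = 15 + 29 = 44
  V = 18
  Q = 96 − 4·44 − 2·18 = -116
  Z = 88 + 3·44 + 4·18 + 6·(-116) = -404
Change in Z: -404 − 53 = -457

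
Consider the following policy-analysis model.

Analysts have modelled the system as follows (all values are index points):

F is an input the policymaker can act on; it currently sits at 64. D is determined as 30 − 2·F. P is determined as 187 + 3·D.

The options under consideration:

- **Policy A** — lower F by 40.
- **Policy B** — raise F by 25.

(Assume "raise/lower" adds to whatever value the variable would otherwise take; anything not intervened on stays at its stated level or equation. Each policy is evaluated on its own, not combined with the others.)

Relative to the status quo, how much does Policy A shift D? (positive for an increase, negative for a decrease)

Baseline:
  F = 64
  D = 30 − 2·64 = -98
Policy A (F − 40):
  F = 64 − 40 = 24
  D = 30 − 2·24 = -18
Change in D: -18 − (-98) = 80

80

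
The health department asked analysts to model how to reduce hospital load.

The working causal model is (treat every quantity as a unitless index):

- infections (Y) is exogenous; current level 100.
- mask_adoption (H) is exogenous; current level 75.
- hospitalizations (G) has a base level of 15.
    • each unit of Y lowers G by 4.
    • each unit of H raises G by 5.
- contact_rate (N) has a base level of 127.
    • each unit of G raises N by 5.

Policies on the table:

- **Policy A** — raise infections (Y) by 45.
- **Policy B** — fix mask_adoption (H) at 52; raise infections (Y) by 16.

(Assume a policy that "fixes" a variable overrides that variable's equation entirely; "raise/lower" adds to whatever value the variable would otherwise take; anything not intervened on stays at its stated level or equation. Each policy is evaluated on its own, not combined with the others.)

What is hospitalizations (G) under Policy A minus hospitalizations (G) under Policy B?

Policy A (Y + 45):
  Y = 100 + 45 = 145
  H = 75
  G = 15 − 4·145 + 5·75 = -190
Policy B (H := 52, Y + 16):
  Y = 100 + 16 = 116
  H = 52
  G = 15 − 4·116 + 5·52 = -189
G: -190 − (-189) = -1

-1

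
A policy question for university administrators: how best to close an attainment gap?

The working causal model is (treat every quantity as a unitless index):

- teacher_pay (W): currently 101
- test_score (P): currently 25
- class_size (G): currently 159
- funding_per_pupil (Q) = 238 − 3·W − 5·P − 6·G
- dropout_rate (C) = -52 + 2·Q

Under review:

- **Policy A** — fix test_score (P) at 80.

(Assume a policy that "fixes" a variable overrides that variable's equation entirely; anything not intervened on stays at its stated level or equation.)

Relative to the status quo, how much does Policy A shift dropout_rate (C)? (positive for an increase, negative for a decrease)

-550

Baseline:
  W = 101
  P = 25
  G = 159
  Q = 238 − 3·101 − 5·25 − 6·159 = -1144
  C = -52 + 2·(-1144) = -2340
Policy A (P := 80):
  W = 101
  P = 80
  G = 159
  Q = 238 − 3·101 − 5·80 − 6·159 = -1419
  C = -52 + 2·(-1419) = -2890
Change in C: -2890 − (-2340) = -550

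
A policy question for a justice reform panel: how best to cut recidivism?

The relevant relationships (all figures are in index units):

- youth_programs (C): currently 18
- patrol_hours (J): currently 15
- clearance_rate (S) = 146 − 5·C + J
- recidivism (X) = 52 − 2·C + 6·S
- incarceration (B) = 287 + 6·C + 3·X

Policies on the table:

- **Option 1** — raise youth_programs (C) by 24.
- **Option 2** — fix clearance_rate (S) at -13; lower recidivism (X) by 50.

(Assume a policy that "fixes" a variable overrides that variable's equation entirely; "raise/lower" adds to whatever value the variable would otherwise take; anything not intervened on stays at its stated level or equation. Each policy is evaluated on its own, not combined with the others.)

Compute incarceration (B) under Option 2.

Option 2 (S := -13, X − 50):
  C = 18
  J = 15
  S = -13
  X = 52 − 2·18 + 6·(-13) (−50 from intervention) = -112
  B = 287 + 6·18 + 3·(-112) = 59

59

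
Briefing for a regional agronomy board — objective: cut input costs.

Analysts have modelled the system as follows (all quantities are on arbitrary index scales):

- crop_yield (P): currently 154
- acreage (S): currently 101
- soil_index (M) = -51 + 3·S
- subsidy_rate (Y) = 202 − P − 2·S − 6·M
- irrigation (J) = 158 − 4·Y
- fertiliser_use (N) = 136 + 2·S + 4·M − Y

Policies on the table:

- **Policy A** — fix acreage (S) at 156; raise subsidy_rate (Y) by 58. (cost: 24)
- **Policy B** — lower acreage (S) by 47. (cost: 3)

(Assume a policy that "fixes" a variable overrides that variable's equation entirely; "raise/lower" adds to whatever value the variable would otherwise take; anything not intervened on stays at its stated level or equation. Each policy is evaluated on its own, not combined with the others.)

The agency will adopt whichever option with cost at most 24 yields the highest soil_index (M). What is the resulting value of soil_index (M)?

Policy A (S := 156, Y + 58):
  S = 156
  M = -51 + 3·156 = 417
Policy B (S − 47):
  S = 101 − 47 = 54
  M = -51 + 3·54 = 111
Comparing — Policy A: M=417, Policy B: M=111. Highest is 417 (Policy A).

417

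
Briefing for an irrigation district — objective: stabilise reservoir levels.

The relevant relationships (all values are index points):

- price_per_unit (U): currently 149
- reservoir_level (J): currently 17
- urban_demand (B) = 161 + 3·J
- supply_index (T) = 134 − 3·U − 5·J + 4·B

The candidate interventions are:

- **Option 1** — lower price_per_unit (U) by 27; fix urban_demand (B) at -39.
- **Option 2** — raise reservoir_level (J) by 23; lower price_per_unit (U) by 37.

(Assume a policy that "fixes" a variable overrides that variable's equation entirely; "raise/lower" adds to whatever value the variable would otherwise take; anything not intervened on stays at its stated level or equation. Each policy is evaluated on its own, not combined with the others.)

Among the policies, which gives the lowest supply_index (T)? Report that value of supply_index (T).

Option 1 (U − 27, B := -39):
  U = 149 − 27 = 122
  J = 17
  B = -39
  T = 134 − 3·122 − 5·17 + 4·(-39) = -473
Option 2 (J + 23, U − 37):
  U = 149 − 37 = 112
  J = 17 + 23 = 40
  B = 161 + 3·40 = 281
  T = 134 − 3·112 − 5·40 + 4·281 = 722
Comparing — Option 1: T=-473, Option 2: T=722. Lowest is -473 (Option 1).

-473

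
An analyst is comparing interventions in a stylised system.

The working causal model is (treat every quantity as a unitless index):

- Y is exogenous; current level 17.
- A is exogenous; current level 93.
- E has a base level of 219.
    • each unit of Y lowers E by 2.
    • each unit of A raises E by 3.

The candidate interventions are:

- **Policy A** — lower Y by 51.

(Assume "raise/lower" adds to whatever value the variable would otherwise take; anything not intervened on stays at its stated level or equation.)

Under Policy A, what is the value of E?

566

Policy A (Y − 51):
  Y = 17 − 51 = -34
  A = 93
  E = 219 − 2·(-34) + 3·93 = 566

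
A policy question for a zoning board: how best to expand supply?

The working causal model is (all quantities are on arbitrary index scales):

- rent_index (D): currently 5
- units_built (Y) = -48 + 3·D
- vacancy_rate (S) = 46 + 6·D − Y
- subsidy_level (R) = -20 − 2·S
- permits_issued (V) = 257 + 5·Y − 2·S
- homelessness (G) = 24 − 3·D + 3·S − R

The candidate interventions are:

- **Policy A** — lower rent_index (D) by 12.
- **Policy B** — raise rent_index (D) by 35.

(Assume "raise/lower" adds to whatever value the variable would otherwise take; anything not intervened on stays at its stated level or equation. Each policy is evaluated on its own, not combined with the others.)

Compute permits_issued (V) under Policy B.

189

Policy B (D + 35):
  D = 5 + 35 = 40
  Y = -48 + 3·40 = 72
  S = 46 + 6·40 − 72 = 214
  V = 257 + 5·72 − 2·214 = 189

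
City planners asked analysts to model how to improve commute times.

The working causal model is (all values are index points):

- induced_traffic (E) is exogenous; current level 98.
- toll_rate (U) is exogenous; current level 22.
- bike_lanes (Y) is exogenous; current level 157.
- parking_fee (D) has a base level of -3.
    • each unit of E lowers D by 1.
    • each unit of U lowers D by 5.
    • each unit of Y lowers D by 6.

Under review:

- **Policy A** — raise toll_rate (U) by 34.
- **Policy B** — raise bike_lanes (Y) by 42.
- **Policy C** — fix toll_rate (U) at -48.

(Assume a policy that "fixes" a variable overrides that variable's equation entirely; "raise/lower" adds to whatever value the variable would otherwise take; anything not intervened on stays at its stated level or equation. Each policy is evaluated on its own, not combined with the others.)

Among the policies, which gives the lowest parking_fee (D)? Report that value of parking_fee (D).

Policy A (U + 34):
  E = 98
  U = 22 + 34 = 56
  Y = 157
  D = -3 − 98 − 5·56 − 6·157 = -1323
Policy B (Y + 42):
  E = 98
  U = 22
  Y = 157 + 42 = 199
  D = -3 − 98 − 5·22 − 6·199 = -1405
Policy C (U := -48):
  E = 98
  U = -48
  Y = 157
  D = -3 − 98 − 5·(-48) − 6·157 = -803
Comparing — Policy A: D=-1323, Policy B: D=-1405, Policy C: D=-803. Lowest is -1405 (Policy B).

-1405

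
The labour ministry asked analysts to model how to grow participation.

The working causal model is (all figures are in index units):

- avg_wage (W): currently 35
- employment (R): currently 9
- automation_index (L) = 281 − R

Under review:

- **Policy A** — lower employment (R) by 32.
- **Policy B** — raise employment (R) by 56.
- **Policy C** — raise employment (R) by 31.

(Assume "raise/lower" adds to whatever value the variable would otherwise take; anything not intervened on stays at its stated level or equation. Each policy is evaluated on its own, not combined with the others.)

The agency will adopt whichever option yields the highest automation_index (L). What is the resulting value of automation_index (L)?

Policy A (R − 32):
  R = 9 − 32 = -23
  L = 281 − (-23) = 304
Policy B (R + 56):
  R = 9 + 56 = 65
  L = 281 − 65 = 216
Policy C (R + 31):
  R = 9 + 31 = 40
  L = 281 − 40 = 241
Comparing — Policy A: L=304, Policy B: L=216, Policy C: L=241. Highest is 304 (Policy A).

304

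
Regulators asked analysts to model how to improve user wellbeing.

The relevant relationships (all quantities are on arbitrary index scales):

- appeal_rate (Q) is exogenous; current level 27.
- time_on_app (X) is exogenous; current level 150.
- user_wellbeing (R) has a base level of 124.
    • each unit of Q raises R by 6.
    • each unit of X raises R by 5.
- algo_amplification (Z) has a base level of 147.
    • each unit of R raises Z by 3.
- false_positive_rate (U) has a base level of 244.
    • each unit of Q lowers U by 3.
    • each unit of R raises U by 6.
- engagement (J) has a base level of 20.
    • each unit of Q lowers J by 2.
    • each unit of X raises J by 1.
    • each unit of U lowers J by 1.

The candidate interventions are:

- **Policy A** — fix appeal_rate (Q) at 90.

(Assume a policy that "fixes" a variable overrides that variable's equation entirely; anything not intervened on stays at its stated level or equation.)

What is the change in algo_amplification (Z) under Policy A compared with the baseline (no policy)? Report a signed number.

1134

Baseline:
  Q = 27
  X = 150
  R = 124 + 6·27 + 5·150 = 1036
  Z = 147 + 3·1036 = 3255
Policy A (Q := 90):
  Q = 90
  X = 150
  R = 124 + 6·90 + 5·150 = 1414
  Z = 147 + 3·1414 = 4389
Change in Z: 4389 − 3255 = 1134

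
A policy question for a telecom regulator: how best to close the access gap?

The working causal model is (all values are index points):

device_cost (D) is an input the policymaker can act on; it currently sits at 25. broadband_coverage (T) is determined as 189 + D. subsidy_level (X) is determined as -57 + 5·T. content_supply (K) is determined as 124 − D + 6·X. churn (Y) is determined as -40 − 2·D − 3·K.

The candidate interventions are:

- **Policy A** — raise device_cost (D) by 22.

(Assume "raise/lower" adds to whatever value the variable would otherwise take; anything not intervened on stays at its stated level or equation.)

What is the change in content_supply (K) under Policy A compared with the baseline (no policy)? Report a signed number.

638

Baseline:
  D = 25
  T = 189 + 25 = 214
  X = -57 + 5·214 = 1013
  K = 124 − 25 + 6·1013 = 6177
Policy A (D + 22):
  D = 25 + 22 = 47
  T = 189 + 47 = 236
  X = -57 + 5·236 = 1123
  K = 124 − 47 + 6·1123 = 6815
Change in K: 6815 − 6177 = 638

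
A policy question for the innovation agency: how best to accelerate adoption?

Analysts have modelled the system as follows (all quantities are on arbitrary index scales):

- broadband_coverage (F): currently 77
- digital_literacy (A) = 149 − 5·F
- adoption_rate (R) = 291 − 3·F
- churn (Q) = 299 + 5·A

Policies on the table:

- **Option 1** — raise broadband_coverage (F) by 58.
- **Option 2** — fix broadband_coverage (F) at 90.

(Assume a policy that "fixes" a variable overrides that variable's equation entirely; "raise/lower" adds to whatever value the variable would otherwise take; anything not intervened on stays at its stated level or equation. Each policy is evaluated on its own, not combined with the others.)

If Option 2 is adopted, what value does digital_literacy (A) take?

Option 2 (F := 90):
  F = 90
  A = 149 − 5·90 = -301

-301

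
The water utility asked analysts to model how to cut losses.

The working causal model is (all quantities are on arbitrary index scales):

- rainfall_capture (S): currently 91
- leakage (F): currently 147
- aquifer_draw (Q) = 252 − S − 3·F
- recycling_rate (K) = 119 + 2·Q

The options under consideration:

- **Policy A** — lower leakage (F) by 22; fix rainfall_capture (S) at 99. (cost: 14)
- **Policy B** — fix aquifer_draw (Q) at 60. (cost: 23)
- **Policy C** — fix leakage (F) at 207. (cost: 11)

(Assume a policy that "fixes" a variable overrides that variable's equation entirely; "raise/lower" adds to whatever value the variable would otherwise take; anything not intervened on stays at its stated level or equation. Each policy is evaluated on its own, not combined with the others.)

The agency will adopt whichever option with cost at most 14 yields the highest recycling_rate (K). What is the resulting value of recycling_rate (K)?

Policy A (F − 22, S := 99):
  S = 99
  F = 147 − 22 = 125
  Q = 252 − 99 − 3·125 = -222
  K = 119 + 2·(-222) = -325
Policy C (F := 207):
  S = 91
  F = 207
  Q = 252 − 91 − 3·207 = -460
  K = 119 + 2·(-460) = -801
Comparing — Policy A: K=-325, Policy C: K=-801. Highest is -325 (Policy A).

-325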